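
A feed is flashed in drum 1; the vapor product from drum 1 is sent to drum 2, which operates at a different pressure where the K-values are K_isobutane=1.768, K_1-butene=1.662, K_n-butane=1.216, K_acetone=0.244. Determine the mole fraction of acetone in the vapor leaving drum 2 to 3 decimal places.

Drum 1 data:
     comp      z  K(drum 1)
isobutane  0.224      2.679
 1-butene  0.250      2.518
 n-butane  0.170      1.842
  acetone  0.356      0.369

Drum 1:
Rachford–Rice: g(ψ₁) = Σ zᵢ(Kᵢ−1)/(1+ψ₁(Kᵢ−1)) = 0.
g(0) = ΣzᵢKᵢ − 1 = 0.674 and g(1) = 1 − Σzᵢ/Kᵢ = -0.240, so a root lies in (0, 1).
Iterate (Newton) starting at ψ₁ = 0.51:
  ψ₁ = 0.510: g = 0.1854, g' = -0.733 → ψ₁ = 0.763
  ψ₁ = 0.763: g = -0.0052, g' = -0.817 → ψ₁ = 0.756
Converged at ψ₁ = 0.756.
Drum-1 compositions:
  isobutane: x = 0.099, y = 0.264
  1-butene: x = 0.116, y = 0.293
  n-butane: x = 0.104, y = 0.191
  acetone: x = 0.681, y = 0.251
Drum-2 feed = drum-1 vapor: z₂ = (0.2644, 0.2930, 0.1913, 0.2513).
Drum 2:
Rachford–Rice: g(ψ₂) = Σ zᵢ(Kᵢ−1)/(1+ψ₂(Kᵢ−1)) = 0.
Feasibility: ΣzᵢKᵢ = 1.248, Σzᵢ/Kᵢ = 1.513 — both > 1, two phases present.
Newton iteration, ψ₂⁰ = 0.5:
  ψ₂ = 0.500: g = 0.0243, g' = -0.532 → ψ₂ = 0.546
  ψ₂ = 0.546: g = -0.0008, g' = -0.570 → ψ₂ = 0.544
Converged at ψ₂ = 0.544.
  isobutane: x = 0.186, y = 0.330
  1-butene: x = 0.215, y = 0.358
  n-butane: x = 0.171, y = 0.208
  acetone: x = 0.427, y = 0.104

y_acetone (drum 2) = 0.104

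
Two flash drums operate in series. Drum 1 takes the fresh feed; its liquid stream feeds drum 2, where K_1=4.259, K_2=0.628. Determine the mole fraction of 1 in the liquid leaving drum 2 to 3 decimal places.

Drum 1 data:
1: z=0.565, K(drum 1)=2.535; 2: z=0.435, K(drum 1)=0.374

x_1 (drum 2) = 0.102

Drum 1:
Rachford–Rice: g(ψ₁) = Σ zᵢ(Kᵢ−1)/(1+ψ₁(Kᵢ−1)) = 0.
g(0) = ΣzᵢKᵢ − 1 = 0.595 and g(1) = 1 − Σzᵢ/Kᵢ = -0.386, so a root lies in (0, 1).
Iterate (Newton) starting at ψ₁ = 0.5:
  ψ₁ = 0.500: g = 0.0943, g' = -0.787 → ψ₁ = 0.620
  ψ₁ = 0.620: g = -0.0005, g' = -0.805 → ψ₁ = 0.619
Converged at ψ₁ = 0.619.
Drum-1 compositions:
  1: x = 0.290, y = 0.734
  2: x = 0.710, y = 0.266
Drum-2 feed = drum-1 liquid: z₂ = (0.2897, 0.7103).
Drum 2:
Material balance + equilibrium reduce to Σ zᵢ(Kᵢ−1)/(1+ψ₂(Kᵢ−1)) = 0.
Check two-phase: ΣzᵢKᵢ = 1.680 > 1 and Σzᵢ/Kᵢ = 1.199 > 1, so g(0) = 0.680 > 0 and g(1) = -0.199 < 0.
Binary case is linear: z₁(K₁−1)(1+ψ₂(K₂−1)) + z₂(K₂−1)(1+ψ₂(K₁−1)) = 0
⇒ ψ₂ = [z₁(K₁−1)+z₂(K₂−1)] / [−(K₁−1)(K₂−1)] = 0.6798/1.2123 = 0.561
  1: x = 0.102, y = 0.436
  2: x = 0.898, y = 0.564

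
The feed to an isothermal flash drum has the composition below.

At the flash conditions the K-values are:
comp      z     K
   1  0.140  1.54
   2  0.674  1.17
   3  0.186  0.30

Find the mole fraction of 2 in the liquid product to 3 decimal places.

Material balance + equilibrium reduce to Σ zᵢ(Kᵢ−1)/(1+β(Kᵢ−1)) = 0.
g(0) = ΣzᵢKᵢ − 1 = 0.060 and g(1) = 1 − Σzᵢ/Kᵢ = -0.287, so a root lies in (0, 1).
Newton–Raphson from β = 0.5:
  β = 0.500: g = -0.0352, g' = -0.258 → β = 0.363
  β = 0.363: g = -0.0035, g' = -0.210 → β = 0.347
  β = 0.347: g = -0.0000, g' = -0.205 → β = 0.346
Converged at β = 0.346.
Compositions from xᵢ = zᵢ/(1+β(Kᵢ−1)), yᵢ = Kᵢxᵢ:
  1: x = 0.118, y = 0.182
  2: x = 0.637, y = 0.745
  3: x = 0.246, y = 0.074

x_2 = 0.637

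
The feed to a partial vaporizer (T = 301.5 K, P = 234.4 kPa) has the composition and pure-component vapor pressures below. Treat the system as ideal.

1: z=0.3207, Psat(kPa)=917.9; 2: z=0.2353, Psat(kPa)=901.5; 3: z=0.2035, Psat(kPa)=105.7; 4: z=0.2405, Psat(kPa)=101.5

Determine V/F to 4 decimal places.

V/F = 0.8410

Raoult's law: Kᵢ = Pᵢˢᵃᵗ/P = Pᵢˢᵃᵗ/234.4.
  K_1 = 917.9/234.4 = 3.915956, K_2 = 901.5/234.4 = 3.845990, K_3 = 105.7/234.4 = 0.450939, K_4 = 101.5/234.4 = 0.433020
Rachford–Rice: g(V/F) = Σ zᵢ(Kᵢ−1)/(1+V/F(Kᵢ−1)) = 0.
g(0) = ΣzᵢKᵢ − 1 = 1.3567 and g(1) = 1 − Σzᵢ/Kᵢ = -0.1498, so a root lies in (0, 1).
Iterate (Newton) starting at V/F = 0.42:
  V/F = 0.4200: g = 0.40119, g' = -1.1832 → V/F = 0.7591
  V/F = 0.7591: g = 0.07196, g' = -0.8735 → V/F = 0.8414
  V/F = 0.8414: g = -0.00040, g' = -0.8887 → V/F = 0.8410
Converged at V/F = 0.8410.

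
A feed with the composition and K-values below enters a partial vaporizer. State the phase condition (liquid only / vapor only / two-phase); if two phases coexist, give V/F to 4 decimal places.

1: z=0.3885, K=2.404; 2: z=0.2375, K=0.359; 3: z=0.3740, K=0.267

ΣzᵢKᵢ = 1.1191; Σzᵢ/Kᵢ = 2.2239.
Both exceed 1, so a two-phase solution exists.
Newton–Raphson from ψ = 0.52:
  ψ = 0.5200: g = -0.35607, g' = -1.0001 → ψ = 0.1640
  ψ = 0.1640: g = -0.03833, g' = -0.8875 → ψ = 0.1208
  ψ = 0.1208: g = 0.00059, g' = -0.9164 → ψ = 0.1214
Converged at ψ = 0.1214.

two-phase, V/F = 0.1214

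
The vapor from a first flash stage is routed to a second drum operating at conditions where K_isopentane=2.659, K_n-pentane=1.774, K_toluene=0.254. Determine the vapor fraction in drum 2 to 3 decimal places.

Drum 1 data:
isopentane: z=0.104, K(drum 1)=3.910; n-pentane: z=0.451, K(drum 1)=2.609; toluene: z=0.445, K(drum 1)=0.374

V/F (drum 2) = 0.663

Drum 1:
Material balance + equilibrium reduce to Σ zᵢ(Kᵢ−1)/(1+ψ₁(Kᵢ−1)) = 0.
g(0) = ΣzᵢKᵢ − 1 = 0.750 and g(1) = 1 − Σzᵢ/Kᵢ = -0.389, so a root lies in (0, 1).
Newton–Raphson from ψ₁ = 0.52:
  ψ₁ = 0.520: g = 0.1025, g' = -0.869 → ψ₁ = 0.638
Converged at ψ₁ = 0.638.
Drum-1 compositions:
  isopentane: x = 0.036, y = 0.142
  n-pentane: x = 0.223, y = 0.581
  toluene: x = 0.741, y = 0.277
Drum-2 feed = drum-1 vapor: z₂ = (0.1423, 0.5805, 0.2772).
Drum 2:
Rachford–Rice: g(ψ₂) = Σ zᵢ(Kᵢ−1)/(1+ψ₂(Kᵢ−1)) = 0.
g(0) = ΣzᵢKᵢ − 1 = 0.479 and g(1) = 1 − Σzᵢ/Kᵢ = -0.472, so a root lies in (0, 1).
Newton–Raphson from ψ₂ = 0.5:
  ψ₂ = 0.500: g = 0.1232, g' = -0.690 → ψ₂ = 0.679
  ψ₂ = 0.679: g = -0.0131, g' = -0.869 → ψ₂ = 0.664
  ψ₂ = 0.664: g = -0.0002, g' = -0.845 → ψ₂ = 0.663
Converged at ψ₂ = 0.663.
  isopentane: x = 0.068, y = 0.180
  n-pentane: x = 0.384, y = 0.680
  toluene: x = 0.549, y = 0.139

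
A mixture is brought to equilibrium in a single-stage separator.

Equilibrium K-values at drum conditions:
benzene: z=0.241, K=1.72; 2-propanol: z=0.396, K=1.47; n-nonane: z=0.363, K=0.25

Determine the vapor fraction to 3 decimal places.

ψ = 0.203

Material balance + equilibrium reduce to Σ zᵢ(Kᵢ−1)/(1+ψ(Kᵢ−1)) = 0.
g(0) = ΣzᵢKᵢ − 1 = 0.087 and g(1) = 1 − Σzᵢ/Kᵢ = -0.862, so a root lies in (0, 1).
Newton iteration, ψ⁰ = 0.5:
  ψ = 0.500: g = -0.1573, g' = -0.648 → ψ = 0.257
  ψ = 0.257: g = -0.0248, g' = -0.472 → ψ = 0.205
  ψ = 0.205: g = -0.0005, g' = -0.453 → ψ = 0.203
Converged at ψ = 0.203.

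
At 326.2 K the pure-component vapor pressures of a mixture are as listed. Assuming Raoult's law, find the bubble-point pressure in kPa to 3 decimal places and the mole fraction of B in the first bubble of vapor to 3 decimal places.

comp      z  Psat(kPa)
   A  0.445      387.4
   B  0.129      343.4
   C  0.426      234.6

At the bubble point ψ → 0, so ΣzᵢKᵢ = 1 with Kᵢ = Pᵢˢᵃᵗ/P ⇒ P = ΣzᵢPᵢˢᵃᵗ.
P = 0.445·387.4 + 0.129·343.4 + 0.426·234.6 = 316.631 kPa
yᵢ = zᵢPᵢˢᵃᵗ/P ⇒ y_B = 0.129·343.4/316.631 = 0.140

Pbub = 316.631 kPa, y_B = 0.140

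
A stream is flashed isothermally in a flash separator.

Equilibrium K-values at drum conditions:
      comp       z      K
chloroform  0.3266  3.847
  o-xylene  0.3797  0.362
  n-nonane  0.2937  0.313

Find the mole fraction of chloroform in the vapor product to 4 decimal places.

y_chloroform = 0.7236

Rachford–Rice: g(V/F) = Σ zᵢ(Kᵢ−1)/(1+V/F(Kᵢ−1)) = 0.
Feasibility: ΣzᵢKᵢ = 1.4858, Σzᵢ/Kᵢ = 2.0721 — both > 1, two phases present.
Iterate (Newton) starting at V/F = 0.5:
  V/F = 0.5000: g = -0.27940, g' = -1.1056 → V/F = 0.2473
  V/F = 0.2473: g = 0.01497, g' = -1.3307 → V/F = 0.2585
  V/F = 0.2585: g = 0.00015, g' = -1.3049 → V/F = 0.2587
Converged at V/F = 0.2587.
Compositions from xᵢ = zᵢ/(1+V/F(Kᵢ−1)), yᵢ = Kᵢxᵢ:
  chloroform: x = 0.1881, y = 0.7236
  o-xylene: x = 0.4547, y = 0.1646
  n-nonane: x = 0.3572, y = 0.1118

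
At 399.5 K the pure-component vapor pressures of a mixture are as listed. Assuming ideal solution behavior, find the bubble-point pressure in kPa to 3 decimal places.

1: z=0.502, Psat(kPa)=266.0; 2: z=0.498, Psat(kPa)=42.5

At the bubble point ψ → 0, so ΣzᵢKᵢ = 1 with Kᵢ = Pᵢˢᵃᵗ/P ⇒ P = ΣzᵢPᵢˢᵃᵗ.
P = 0.502·266.0 + 0.498·42.5 = 154.697 kPa

Pbub = 154.697 kPa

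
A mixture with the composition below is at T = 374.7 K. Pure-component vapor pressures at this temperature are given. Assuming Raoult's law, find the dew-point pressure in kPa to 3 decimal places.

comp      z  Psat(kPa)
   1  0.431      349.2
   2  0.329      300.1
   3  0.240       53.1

At the dew point ψ → 1, so Σzᵢ/Kᵢ = 1 with Kᵢ = Pᵢˢᵃᵗ/P ⇒ 1/P = Σzᵢ/Pᵢˢᵃᵗ.
1/P = 0.431/349.2 + 0.329/300.1 + 0.240/53.1 = 0.006850 ⇒ P = 145.978 kPa

Pdew = 145.978 kPa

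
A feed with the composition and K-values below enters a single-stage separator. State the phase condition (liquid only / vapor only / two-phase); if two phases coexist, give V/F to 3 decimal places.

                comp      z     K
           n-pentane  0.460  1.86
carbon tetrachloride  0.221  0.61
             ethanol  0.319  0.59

two-phase, V/F = 0.517

ΣzᵢKᵢ = 1.179; Σzᵢ/Kᵢ = 1.150.
Both exceed 1, so a two-phase solution exists.
Material balance + equilibrium reduce to Σ zᵢ(Kᵢ−1)/(1+ψ(Kᵢ−1)) = 0.
Iterate (Newton) starting at ψ = 0.5:
  ψ = 0.500: g = 0.0051, g' = -0.303 → ψ = 0.517
Converged at ψ = 0.517.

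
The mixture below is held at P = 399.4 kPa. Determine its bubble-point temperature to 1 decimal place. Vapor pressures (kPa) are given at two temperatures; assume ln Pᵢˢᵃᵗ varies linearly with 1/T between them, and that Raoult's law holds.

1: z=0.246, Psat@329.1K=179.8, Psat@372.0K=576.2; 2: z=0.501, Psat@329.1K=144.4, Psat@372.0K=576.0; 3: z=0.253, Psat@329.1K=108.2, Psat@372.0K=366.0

Bubble-point temperature: ΣzᵢPᵢˢᵃᵗ(T) = P. Interpolate ln Pᵢˢᵃᵗ = aᵢ + bᵢ/T.
  T = 329.1 K: ΣzᵢPᵢˢᵃᵗ = 143.95 kPa
  T = 372.0 K: ΣzᵢPᵢˢᵃᵗ = 522.92 kPa
  T = 350.6 K: ΣzᵢPᵢˢᵃᵗ = 285.47 kPa
  T = 361.3 K: ΣzᵢPᵢˢᵃᵗ = 389.74 kPa
  T = 366.6 K: ΣzᵢPᵢˢᵃᵗ = 451.76 kPa
  T = 364.0 K: ΣzᵢPᵢˢᵃᵗ = 420.41 kPa
Interpolating between 361.3 K and 364.0 K gives T ≈ 362.2 K.

T = 362.2 K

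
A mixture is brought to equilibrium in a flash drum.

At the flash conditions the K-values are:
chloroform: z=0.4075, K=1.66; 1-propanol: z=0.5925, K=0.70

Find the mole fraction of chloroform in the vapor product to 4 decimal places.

Material balance + equilibrium reduce to Σ zᵢ(Kᵢ−1)/(1+ψ(Kᵢ−1)) = 0.
g(0) = ΣzᵢKᵢ − 1 = 0.0912 and g(1) = 1 − Σzᵢ/Kᵢ = -0.0919, so a root lies in (0, 1).
Newton–Raphson from ψ = 0.33:
  ψ = 0.3300: g = 0.02357, g' = -0.1854 → ψ = 0.4571
  ψ = 0.4571: g = 0.00061, g' = -0.1764 → ψ = 0.4606
Converged at ψ = 0.4606.
Compositions from xᵢ = zᵢ/(1+ψ(Kᵢ−1)), yᵢ = Kᵢxᵢ:
  chloroform: x = 0.3125, y = 0.5187
  1-propanol: x = 0.6875, y = 0.4813

y_chloroform = 0.5187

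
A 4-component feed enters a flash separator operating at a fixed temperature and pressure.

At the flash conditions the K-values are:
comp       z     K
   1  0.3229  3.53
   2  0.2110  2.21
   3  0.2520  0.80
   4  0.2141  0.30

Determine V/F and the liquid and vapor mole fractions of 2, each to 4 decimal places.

Material balance + equilibrium reduce to Σ zᵢ(Kᵢ−1)/(1+V/F(Kᵢ−1)) = 0.
Check two-phase: ΣzᵢKᵢ = 1.8720 > 1 and Σzᵢ/Kᵢ = 1.2156 > 1, so g(0) = 0.8720 > 0 and g(1) = -0.2156 < 0.
Newton iteration, V/F⁰ = 0.62:
  V/F = 0.6200: g = 0.14160, g' = -0.7547 → V/F = 0.8076
  V/F = 0.8076: g = -0.00733, g' = -0.8718 → V/F = 0.7992
Converged at V/F = 0.7992.
Compositions from xᵢ = zᵢ/(1+V/F(Kᵢ−1)), yᵢ = Kᵢxᵢ:
  1: x = 0.1069, y = 0.3772
  2: x = 0.1073, y = 0.2371
  3: x = 0.2999, y = 0.2400
  4: x = 0.4859, y = 0.1458

V/F = 0.7992, x_2 = 0.1073, y_2 = 0.2371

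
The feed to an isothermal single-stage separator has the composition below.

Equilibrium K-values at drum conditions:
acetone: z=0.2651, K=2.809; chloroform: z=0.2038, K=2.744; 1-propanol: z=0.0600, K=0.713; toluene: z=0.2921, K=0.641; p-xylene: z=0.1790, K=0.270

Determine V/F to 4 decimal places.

V/F = 0.6231

Newton iteration, V/F⁰ = 0.55:
  V/F = 0.5500: g = 0.05236, g' = -0.7112 → V/F = 0.6236
  V/F = 0.6236: g = -0.00036, g' = -0.7251 → V/F = 0.6231
Converged at V/F = 0.6231.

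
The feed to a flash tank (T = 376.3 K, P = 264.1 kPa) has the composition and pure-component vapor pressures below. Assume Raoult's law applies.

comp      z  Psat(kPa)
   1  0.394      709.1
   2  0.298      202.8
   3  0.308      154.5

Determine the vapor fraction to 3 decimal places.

Raoult's law: Kᵢ = Pᵢˢᵃᵗ/P = Pᵢˢᵃᵗ/264.1.
  K_1 = 709.1/264.1 = 2.68497, K_2 = 202.8/264.1 = 0.76789, K_3 = 154.5/264.1 = 0.58501
Material balance + equilibrium reduce to Σ zᵢ(Kᵢ−1)/(1+ψ(Kᵢ−1)) = 0.
Feasibility: ΣzᵢKᵢ = 1.467, Σzᵢ/Kᵢ = 1.061 — both > 1, two phases present.
Newton–Raphson from ψ = 0.62:
  ψ = 0.620: g = 0.0718, g' = -0.386 → ψ = 0.806
  ψ = 0.806: g = 0.0043, g' = -0.345 → ψ = 0.819
Converged at ψ = 0.819.

ψ = 0.819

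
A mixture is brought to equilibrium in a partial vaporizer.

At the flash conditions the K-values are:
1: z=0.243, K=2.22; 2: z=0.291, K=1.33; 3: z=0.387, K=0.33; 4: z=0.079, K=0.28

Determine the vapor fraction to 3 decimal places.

ψ = 0.132

Rachford–Rice: g(ψ) = Σ zᵢ(Kᵢ−1)/(1+ψ(Kᵢ−1)) = 0.
Feasibility: ΣzᵢKᵢ = 1.076, Σzᵢ/Kᵢ = 1.783 — both > 1, two phases present.
Newton–Raphson from ψ = 0.5:
  ψ = 0.500: g = -0.2122, g' = -0.656 → ψ = 0.176
  ψ = 0.176: g = -0.0245, g' = -0.550 → ψ = 0.132
Converged at ψ = 0.132.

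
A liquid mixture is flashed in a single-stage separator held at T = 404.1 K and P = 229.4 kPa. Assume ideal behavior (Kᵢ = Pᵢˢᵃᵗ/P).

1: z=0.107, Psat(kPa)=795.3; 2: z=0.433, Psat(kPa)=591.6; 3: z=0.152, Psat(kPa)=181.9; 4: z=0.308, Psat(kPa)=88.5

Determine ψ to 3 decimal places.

ψ = 0.774

Raoult's law: Kᵢ = Pᵢˢᵃᵗ/P = Pᵢˢᵃᵗ/229.4.
  K_1 = 795.3/229.4 = 3.46687, K_2 = 591.6/229.4 = 2.57890, K_3 = 181.9/229.4 = 0.79294, K_4 = 88.5/229.4 = 0.38579
Let ψ = V/F and solve Σ zᵢ(Kᵢ−1)/(1+ψ(Kᵢ−1)) = 0.
Feasibility: ΣzᵢKᵢ = 1.727, Σzᵢ/Kᵢ = 1.189 — both > 1, two phases present.
Iterate (Newton) starting at ψ = 0.5:
  ψ = 0.500: g = 0.1921, g' = -0.718 → ψ = 0.768
  ψ = 0.768: g = 0.0049, g' = -0.724 → ψ = 0.774
Converged at ψ = 0.774.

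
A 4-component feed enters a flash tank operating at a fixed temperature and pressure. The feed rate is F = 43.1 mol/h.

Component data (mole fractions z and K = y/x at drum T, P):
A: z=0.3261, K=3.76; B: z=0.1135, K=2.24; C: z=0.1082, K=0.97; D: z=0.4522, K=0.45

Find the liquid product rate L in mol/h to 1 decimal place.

L = 14.5 mol/h

Let ψ = V/F and solve Σ zᵢ(Kᵢ−1)/(1+ψ(Kᵢ−1)) = 0.
Check two-phase: ΣzᵢKᵢ = 1.7888 > 1 and Σzᵢ/Kᵢ = 1.2538 > 1, so g(0) = 0.7888 > 0 and g(1) = -0.2538 < 0.
Newton iteration, ψ⁰ = 0.5:
  ψ = 0.5000: g = 0.11870, g' = -0.7654 → ψ = 0.6551
  ψ = 0.6551: g = 0.00608, g' = -0.7025 → ψ = 0.6637
Converged at ψ = 0.6637.
Then V = ψ·F = 0.6637·43.1 = 28.6 mol/h and L = F − V = 14.5 mol/h.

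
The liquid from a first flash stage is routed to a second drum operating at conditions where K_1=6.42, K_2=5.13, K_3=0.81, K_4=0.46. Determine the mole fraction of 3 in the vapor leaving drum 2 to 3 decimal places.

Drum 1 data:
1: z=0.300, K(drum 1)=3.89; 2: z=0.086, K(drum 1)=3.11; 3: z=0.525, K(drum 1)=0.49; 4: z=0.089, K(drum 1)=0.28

y_3 (drum 2) = 0.621

Drum 1:
Iterate (Newton) starting at ψ₁ = 0.3:
  ψ₁ = 0.300: g = 0.1777, g' = -1.128 → ψ₁ = 0.458
  ψ₁ = 0.458: g = 0.0209, g' = -0.899 → ψ₁ = 0.481
Converged at ψ₁ = 0.481.
Drum-1 compositions:
  1: x = 0.126, y = 0.488
  2: x = 0.043, y = 0.133
  3: x = 0.696, y = 0.341
  4: x = 0.136, y = 0.038
Drum-2 feed = drum-1 liquid: z₂ = (0.1255, 0.0427, 0.6956, 0.1362).
Drum 2:
Material balance + equilibrium reduce to Σ zᵢ(Kᵢ−1)/(1+ψ₂(Kᵢ−1)) = 0.
g(0) = ΣzᵢKᵢ − 1 = 0.651 and g(1) = 1 − Σzᵢ/Kᵢ = -0.183, so a root lies in (0, 1).
Newton–Raphson from ψ₂ = 0.49:
  ψ₂ = 0.490: g = -0.0013, g' = -0.459 → ψ₂ = 0.487
Converged at ψ₂ = 0.487.
  1: x = 0.034, y = 0.221
  2: x = 0.014, y = 0.073
  3: x = 0.767, y = 0.621
  4: x = 0.185, y = 0.085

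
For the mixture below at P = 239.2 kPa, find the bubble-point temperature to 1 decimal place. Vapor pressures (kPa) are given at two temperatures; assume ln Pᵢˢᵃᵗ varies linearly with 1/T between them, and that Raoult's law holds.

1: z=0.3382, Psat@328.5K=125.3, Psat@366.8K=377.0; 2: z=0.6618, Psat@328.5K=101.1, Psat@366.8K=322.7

T = 353.9 K

Bubble-point temperature: ΣzᵢPᵢˢᵃᵗ(T) = P. Interpolate ln Pᵢˢᵃᵗ = aᵢ + bᵢ/T.
  T = 328.5 K: ΣzᵢPᵢˢᵃᵗ = 109.28 kPa
  T = 366.8 K: ΣzᵢPᵢˢᵃᵗ = 341.06 kPa
  T = 347.6 K: ΣzᵢPᵢˢᵃᵗ = 198.89 kPa
  T = 357.2 K: ΣzᵢPᵢˢᵃᵗ = 262.34 kPa
  T = 352.4 K: ΣzᵢPᵢˢᵃᵗ = 228.86 kPa
  T = 354.8 K: ΣzᵢPᵢˢᵃᵗ = 245.14 kPa
Interpolating between 352.4 K and 354.8 K gives T ≈ 353.9 K.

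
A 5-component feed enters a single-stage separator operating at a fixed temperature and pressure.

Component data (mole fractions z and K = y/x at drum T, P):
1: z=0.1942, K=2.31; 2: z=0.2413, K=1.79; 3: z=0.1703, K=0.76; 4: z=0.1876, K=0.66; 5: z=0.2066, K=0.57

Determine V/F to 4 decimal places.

V/F = 0.6842

Rachford–Rice: g(V/F) = Σ zᵢ(Kᵢ−1)/(1+V/F(Kᵢ−1)) = 0.
g(0) = ΣzᵢKᵢ − 1 = 0.2515 and g(1) = 1 − Σzᵢ/Kᵢ = -0.0897, so a root lies in (0, 1).
Newton–Raphson from V/F = 0.37:
  V/F = 0.3700: g = 0.09539, g' = -0.3356 → V/F = 0.6543
  V/F = 0.6543: g = 0.00853, g' = -0.2857 → V/F = 0.6841
  V/F = 0.6841: g = 0.00003, g' = -0.2837 → V/F = 0.6842
Converged at V/F = 0.6842.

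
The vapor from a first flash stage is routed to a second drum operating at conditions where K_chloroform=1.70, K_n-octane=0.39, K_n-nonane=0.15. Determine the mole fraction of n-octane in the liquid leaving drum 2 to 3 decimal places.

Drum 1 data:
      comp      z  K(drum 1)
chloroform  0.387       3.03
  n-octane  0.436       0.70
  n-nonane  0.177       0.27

x_n-octane (drum 2) = 0.419

Drum 1:
Let ψ₁ = V/F and solve Σ zᵢ(Kᵢ−1)/(1+ψ₁(Kᵢ−1)) = 0.
Check two-phase: ΣzᵢKᵢ = 1.526 > 1 and Σzᵢ/Kᵢ = 1.406 > 1, so g(0) = 0.526 > 0 and g(1) = -0.406 < 0.
Newton iteration, ψ₁⁰ = 0.53:
  ψ₁ = 0.530: g = 0.0122, g' = -0.676 → ψ₁ = 0.548
Converged at ψ₁ = 0.548.
Drum-1 compositions:
  chloroform: x = 0.183, y = 0.555
  n-octane: x = 0.522, y = 0.365
  n-nonane: x = 0.295, y = 0.080
Drum-2 feed = drum-1 vapor: z₂ = (0.5551, 0.3652, 0.0797).
Drum 2:
Material balance + equilibrium reduce to Σ zᵢ(Kᵢ−1)/(1+ψ₂(Kᵢ−1)) = 0.
Check two-phase: ΣzᵢKᵢ = 1.098 > 1 and Σzᵢ/Kᵢ = 1.794 > 1, so g(0) = 0.098 > 0 and g(1) = -0.794 < 0.
Newton iteration, ψ₂⁰ = 0.51:
  ψ₂ = 0.510: g = -0.1566, g' = -0.613 → ψ₂ = 0.255
  ψ₂ = 0.255: g = -0.0204, g' = -0.480 → ψ₂ = 0.212
Converged at ψ₂ = 0.212.
  chloroform: x = 0.483, y = 0.822
  n-octane: x = 0.419, y = 0.164
  n-nonane: x = 0.097, y = 0.015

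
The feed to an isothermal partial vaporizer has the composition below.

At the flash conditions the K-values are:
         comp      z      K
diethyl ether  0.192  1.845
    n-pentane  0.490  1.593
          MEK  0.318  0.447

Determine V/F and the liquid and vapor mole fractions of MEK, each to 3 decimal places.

V/F = 0.750, x_MEK = 0.543, y_MEK = 0.243

Material balance + equilibrium reduce to Σ zᵢ(Kᵢ−1)/(1+V/F(Kᵢ−1)) = 0.
Feasibility: ΣzᵢKᵢ = 1.277, Σzᵢ/Kᵢ = 1.123 — both > 1, two phases present.
Iterate (Newton) starting at V/F = 0.62:
  V/F = 0.620: g = 0.0513, g' = -0.376 → V/F = 0.756
  V/F = 0.756: g = -0.0027, g' = -0.421 → V/F = 0.750
Converged at V/F = 0.750.
Compositions from xᵢ = zᵢ/(1+V/F(Kᵢ−1)), yᵢ = Kᵢxᵢ:
  diethyl ether: x = 0.118, y = 0.217
  n-pentane: x = 0.339, y = 0.540
  MEK: x = 0.543, y = 0.243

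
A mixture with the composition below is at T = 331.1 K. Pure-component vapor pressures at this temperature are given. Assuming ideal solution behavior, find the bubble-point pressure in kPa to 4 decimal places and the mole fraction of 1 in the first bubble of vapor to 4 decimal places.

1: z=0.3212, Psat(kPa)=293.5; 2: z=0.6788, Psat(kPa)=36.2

At the bubble point ψ → 0, so ΣzᵢKᵢ = 1 with Kᵢ = Pᵢˢᵃᵗ/P ⇒ P = ΣzᵢPᵢˢᵃᵗ.
P = 0.3212·293.5 + 0.6788·36.2 = 118.8448 kPa
yᵢ = zᵢPᵢˢᵃᵗ/P ⇒ y_1 = 0.3212·293.5/118.8448 = 0.7932

Pbub = 118.8448 kPa, y_1 = 0.7932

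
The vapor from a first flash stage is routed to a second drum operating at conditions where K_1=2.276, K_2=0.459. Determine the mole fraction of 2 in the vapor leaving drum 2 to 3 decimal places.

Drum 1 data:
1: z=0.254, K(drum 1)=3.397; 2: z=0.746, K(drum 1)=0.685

Drum 1:
Material balance + equilibrium reduce to Σ zᵢ(Kᵢ−1)/(1+ψ₁(Kᵢ−1)) = 0.
g(0) = ΣzᵢKᵢ − 1 = 0.374 and g(1) = 1 − Σzᵢ/Kᵢ = -0.164, so a root lies in (0, 1).
Binary case is linear: z₁(K₁−1)(1+ψ₁(K₂−1)) + z₂(K₂−1)(1+ψ₁(K₁−1)) = 0
⇒ ψ₁ = [z₁(K₁−1)+z₂(K₂−1)] / [−(K₁−1)(K₂−1)] = 0.3738/0.7551 = 0.495
Drum-1 compositions:
  1: x = 0.116, y = 0.395
  2: x = 0.884, y = 0.605
Drum-2 feed = drum-1 vapor: z₂ = (0.3946, 0.6054).
Drum 2:
Let ψ₂ = V/F and solve Σ zᵢ(Kᵢ−1)/(1+ψ₂(Kᵢ−1)) = 0.
Feasibility: ΣzᵢKᵢ = 1.176, Σzᵢ/Kᵢ = 1.492 — both > 1, two phases present.
Binary case is linear: z₁(K₁−1)(1+ψ₂(K₂−1)) + z₂(K₂−1)(1+ψ₂(K₁−1)) = 0
⇒ ψ₂ = [z₁(K₁−1)+z₂(K₂−1)] / [−(K₁−1)(K₂−1)] = 0.1759/0.6903 = 0.255
  1: x = 0.298, y = 0.678
  2: x = 0.702, y = 0.322

y_2 (drum 2) = 0.322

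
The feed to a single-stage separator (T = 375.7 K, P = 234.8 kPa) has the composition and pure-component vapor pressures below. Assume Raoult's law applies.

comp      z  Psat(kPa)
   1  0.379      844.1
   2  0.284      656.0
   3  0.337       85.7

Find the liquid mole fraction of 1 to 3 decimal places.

Raoult's law: Kᵢ = Pᵢˢᵃᵗ/P = Pᵢˢᵃᵗ/234.8.
  K_1 = 844.1/234.8 = 3.59497, K_2 = 656.0/234.8 = 2.79387, K_3 = 85.7/234.8 = 0.36499
Iterate (Newton) starting at β = 0.37:
  β = 0.370: g = 0.5282, g' = -1.227 → β = 0.801
  β = 0.801: g = 0.0933, g' = -0.986 → β = 0.895
  β = 0.895: g = -0.0046, g' = -1.096 → β = 0.891
Converged at β = 0.891.
Compositions from xᵢ = zᵢ/(1+β(Kᵢ−1)), yᵢ = Kᵢxᵢ:
  1: x = 0.114, y = 0.411
  2: x = 0.109, y = 0.305
  3: x = 0.776, y = 0.283

x_1 = 0.114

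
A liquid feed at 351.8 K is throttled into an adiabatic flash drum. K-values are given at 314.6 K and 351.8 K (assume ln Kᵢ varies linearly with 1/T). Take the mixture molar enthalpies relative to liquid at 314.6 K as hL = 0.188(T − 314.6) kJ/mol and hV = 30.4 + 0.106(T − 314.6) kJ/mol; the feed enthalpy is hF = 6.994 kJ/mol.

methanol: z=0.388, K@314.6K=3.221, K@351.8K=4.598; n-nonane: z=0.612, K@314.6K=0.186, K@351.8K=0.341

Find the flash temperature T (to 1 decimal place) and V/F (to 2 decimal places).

Adiabatic flash: solve Rachford–Rice at each trial T, then check hF = ψ·hV(T) + (1−ψ)·hL(T).
  T = 314.6 K: K = (3.221, 0.186), RR gives ψ = 0.201, H_out = 6.114 kJ/mol
  T = 351.8 K: K = (4.598, 0.341), RR gives ψ = 0.419, H_out = 18.444 kJ/mol
  T = 333.2 K: K = (3.887, 0.256), RR gives ψ = 0.310, H_out = 12.437 kJ/mol
  T = 323.9 K: K = (3.548, 0.219), RR gives ψ = 0.257, H_out = 9.358 kJ/mol
  T = 319.2 K: K = (3.381, 0.202), RR gives ψ = 0.229, H_out = 7.746 kJ/mol
  T = 316.9 K: K = (3.301, 0.194), RR gives ψ = 0.215, H_out = 6.938 kJ/mol
Linear interpolation between T = 316.9 (H_out = 6.938) and T = 319.2 (H_out = 7.746) on hF = 6.994 gives T ≈ 317.1 K, at which ψ = 0.22.

T = 317.1 K, V/F = 0.22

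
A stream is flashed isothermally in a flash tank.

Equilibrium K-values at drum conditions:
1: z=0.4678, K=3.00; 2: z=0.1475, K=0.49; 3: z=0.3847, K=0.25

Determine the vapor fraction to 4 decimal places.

Let ψ = V/F and solve Σ zᵢ(Kᵢ−1)/(1+ψ(Kᵢ−1)) = 0.
Check two-phase: ΣzᵢKᵢ = 1.5718 > 1 and Σzᵢ/Kᵢ = 1.9958 > 1, so g(0) = 0.5718 > 0 and g(1) = -0.9958 < 0.
Iterate (Newton) starting at ψ = 0.35:
  ψ = 0.3500: g = 0.06756, g' = -1.1022 → ψ = 0.4113
  ψ = 0.4113: g = 0.00091, g' = -1.0772 → ψ = 0.4121
Converged at ψ = 0.4121.

ψ = 0.4121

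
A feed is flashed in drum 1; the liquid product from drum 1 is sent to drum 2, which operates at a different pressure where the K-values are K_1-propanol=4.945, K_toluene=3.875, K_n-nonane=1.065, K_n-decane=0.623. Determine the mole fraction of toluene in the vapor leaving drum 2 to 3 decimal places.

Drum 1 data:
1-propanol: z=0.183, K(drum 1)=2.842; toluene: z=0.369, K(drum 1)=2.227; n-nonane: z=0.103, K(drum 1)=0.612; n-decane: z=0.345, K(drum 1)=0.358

Drum 1:
Material balance + equilibrium reduce to Σ zᵢ(Kᵢ−1)/(1+ψ₁(Kᵢ−1)) = 0.
Feasibility: ΣzᵢKᵢ = 1.528, Σzᵢ/Kᵢ = 1.362 — both > 1, two phases present.
Iterate (Newton) starting at ψ₁ = 0.5:
  ψ₁ = 0.500: g = 0.0803, g' = -0.714 → ψ₁ = 0.612
Converged at ψ₁ = 0.612.
Drum-1 compositions:
  1-propanol: x = 0.086, y = 0.245
  toluene: x = 0.211, y = 0.469
  n-nonane: x = 0.135, y = 0.083
  n-decane: x = 0.568, y = 0.203
Drum-2 feed = drum-1 liquid: z₂ = (0.0860, 0.2108, 0.1351, 0.5681).
Drum 2:
Material balance + equilibrium reduce to Σ zᵢ(Kᵢ−1)/(1+ψ₂(Kᵢ−1)) = 0.
g(0) = ΣzᵢKᵢ − 1 = 0.740 and g(1) = 1 − Σzᵢ/Kᵢ = -0.111, so a root lies in (0, 1).
Newton–Raphson from ψ₂ = 0.42:
  ψ₂ = 0.420: g = 0.1564, g' = -0.662 → ψ₂ = 0.656
  ψ₂ = 0.656: g = 0.0283, g' = -0.456 → ψ₂ = 0.718
  ψ₂ = 0.718: g = 0.0009, g' = -0.429 → ψ₂ = 0.720
Converged at ψ₂ = 0.720.
  1-propanol: x = 0.022, y = 0.111
  toluene: x = 0.069, y = 0.266
  n-nonane: x = 0.129, y = 0.137
  n-decane: x = 0.780, y = 0.486

y_toluene (drum 2) = 0.266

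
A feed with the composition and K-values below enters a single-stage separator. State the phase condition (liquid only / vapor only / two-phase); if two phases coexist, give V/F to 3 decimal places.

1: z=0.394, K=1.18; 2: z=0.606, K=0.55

liquid only

ΣzᵢKᵢ = 0.798; Σzᵢ/Kᵢ = 1.436.
Since ΣzᵢKᵢ < 1 the mixture is below its bubble point — single liquid phase.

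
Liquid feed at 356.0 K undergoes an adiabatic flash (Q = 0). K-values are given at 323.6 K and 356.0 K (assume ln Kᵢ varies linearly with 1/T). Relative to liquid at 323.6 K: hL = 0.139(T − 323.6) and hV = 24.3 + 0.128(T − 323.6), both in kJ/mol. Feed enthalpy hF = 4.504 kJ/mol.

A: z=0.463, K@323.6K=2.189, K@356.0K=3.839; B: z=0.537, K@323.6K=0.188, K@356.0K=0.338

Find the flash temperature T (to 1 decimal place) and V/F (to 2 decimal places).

Adiabatic flash: solve Rachford–Rice at each trial T, then check hF = ψ·hV(T) + (1−ψ)·hL(T).
  T = 323.6 K: K = (2.189, 0.188), RR gives ψ = 0.119, H_out = 2.881 kJ/mol
  T = 356.0 K: K = (3.839, 0.338), RR gives ψ = 0.510, H_out = 16.721 kJ/mol
  T = 339.8 K: K = (2.938, 0.256), RR gives ψ = 0.345, H_out = 10.572 kJ/mol
  T = 331.7 K: K = (2.545, 0.220), RR gives ψ = 0.246, H_out = 7.084 kJ/mol
  T = 327.6 K: K = (2.360, 0.203), RR gives ψ = 0.186, H_out = 5.079 kJ/mol
  T = 325.6 K: K = (2.274, 0.196), RR gives ψ = 0.154, H_out = 4.015 kJ/mol
Linear interpolation between T = 325.6 (H_out = 4.015) and T = 327.6 (H_out = 5.079) on hF = 4.504 gives T ≈ 326.5 K, at which ψ = 0.17.

T = 326.5 K, V/F = 0.17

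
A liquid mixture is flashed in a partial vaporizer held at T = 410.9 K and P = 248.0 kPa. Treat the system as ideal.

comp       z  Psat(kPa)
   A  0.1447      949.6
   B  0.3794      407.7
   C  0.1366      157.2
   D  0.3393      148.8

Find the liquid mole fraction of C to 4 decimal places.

x_C = 0.1983

Raoult's law: Kᵢ = Pᵢˢᵃᵗ/P = Pᵢˢᵃᵗ/248.0.
  K_A = 949.6/248.0 = 3.829032, K_B = 407.7/248.0 = 1.643952, K_C = 157.2/248.0 = 0.633871, K_D = 148.8/248.0 = 0.600000
Rachford–Rice: g(β) = Σ zᵢ(Kᵢ−1)/(1+β(Kᵢ−1)) = 0.
g(0) = ΣzᵢKᵢ − 1 = 0.4679 and g(1) = 1 − Σzᵢ/Kᵢ = -0.0496, so a root lies in (0, 1).
Newton iteration, β⁰ = 0.5:
  β = 0.5000: g = 0.12348, g' = -0.4009 → β = 0.8080
  β = 0.8080: g = 0.01373, g' = -0.3308 → β = 0.8495
  β = 0.8495: g = 0.00004, g' = -0.3289 → β = 0.8496
Converged at β = 0.8496.
Compositions from xᵢ = zᵢ/(1+β(Kᵢ−1)), yᵢ = Kᵢxᵢ:
  A: x = 0.0425, y = 0.1628
  B: x = 0.2452, y = 0.4031
  C: x = 0.1983, y = 0.1257
  D: x = 0.5140, y = 0.3084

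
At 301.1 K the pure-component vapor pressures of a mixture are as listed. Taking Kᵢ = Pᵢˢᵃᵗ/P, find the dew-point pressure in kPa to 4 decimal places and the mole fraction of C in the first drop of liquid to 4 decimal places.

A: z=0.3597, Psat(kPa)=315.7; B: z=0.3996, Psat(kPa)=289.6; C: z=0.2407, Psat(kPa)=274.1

At the dew point ψ → 1, so Σzᵢ/Kᵢ = 1 with Kᵢ = Pᵢˢᵃᵗ/P ⇒ 1/P = Σzᵢ/Pᵢˢᵃᵗ.
1/P = 0.3597/315.7 + 0.3996/289.6 + 0.2407/274.1 = 0.0033974 ⇒ P = 294.3467 kPa
xᵢ = zᵢP/Pᵢˢᵃᵗ ⇒ x_C = 0.2407·294.3467/274.1 = 0.2585

Pdew = 294.3467 kPa, x_C = 0.2585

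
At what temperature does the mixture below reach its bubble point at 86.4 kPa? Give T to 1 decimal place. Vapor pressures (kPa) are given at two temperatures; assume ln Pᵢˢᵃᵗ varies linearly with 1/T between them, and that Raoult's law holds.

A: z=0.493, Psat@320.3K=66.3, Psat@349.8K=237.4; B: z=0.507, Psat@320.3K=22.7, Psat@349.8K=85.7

T = 335.0 K

Bubble-point temperature: ΣzᵢPᵢˢᵃᵗ(T) = P. Interpolate ln Pᵢˢᵃᵗ = aᵢ + bᵢ/T.
  T = 320.3 K: ΣzᵢPᵢˢᵃᵗ = 44.19 kPa
  T = 349.8 K: ΣzᵢPᵢˢᵃᵗ = 160.49 kPa
  T = 335.1 K: ΣzᵢPᵢˢᵃᵗ = 86.83 kPa
  T = 327.7 K: ΣzᵢPᵢˢᵃᵗ = 62.42 kPa
  T = 331.4 K: ΣzᵢPᵢˢᵃᵗ = 73.75 kPa
  T = 333.2 K: ΣzᵢPᵢˢᵃᵗ = 79.88 kPa
Interpolating between 333.2 K and 335.1 K gives T ≈ 335.0 K.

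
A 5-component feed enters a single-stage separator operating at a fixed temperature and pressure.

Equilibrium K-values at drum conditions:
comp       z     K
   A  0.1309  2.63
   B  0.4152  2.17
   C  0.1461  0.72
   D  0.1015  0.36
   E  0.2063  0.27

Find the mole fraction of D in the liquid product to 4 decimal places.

Newton–Raphson from V/F = 0.5:
  V/F = 0.5000: g = 0.04379, g' = -0.7099 → V/F = 0.5617
  V/F = 0.5617: g = -0.00070, g' = -0.7351 → V/F = 0.5607
Converged at V/F = 0.5607.
Compositions from xᵢ = zᵢ/(1+V/F(Kᵢ−1)), yᵢ = Kᵢxᵢ:
  A: x = 0.0684, y = 0.1799
  B: x = 0.2507, y = 0.5441
  C: x = 0.1733, y = 0.1248
  D: x = 0.1583, y = 0.0570
  E: x = 0.3493, y = 0.0943

x_D = 0.1583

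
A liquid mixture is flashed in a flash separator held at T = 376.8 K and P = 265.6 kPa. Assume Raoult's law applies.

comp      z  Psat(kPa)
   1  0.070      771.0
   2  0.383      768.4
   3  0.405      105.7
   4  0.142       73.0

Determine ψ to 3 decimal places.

Raoult's law: Kᵢ = Pᵢˢᵃᵗ/P = Pᵢˢᵃᵗ/265.6.
  K_1 = 771.0/265.6 = 2.90286, K_2 = 768.4/265.6 = 2.89307, K_3 = 105.7/265.6 = 0.39797, K_4 = 73.0/265.6 = 0.27485
Rachford–Rice: g(ψ) = Σ zᵢ(Kᵢ−1)/(1+ψ(Kᵢ−1)) = 0.
Check two-phase: ΣzᵢKᵢ = 1.511 > 1 and Σzᵢ/Kᵢ = 1.691 > 1, so g(0) = 0.511 > 0 and g(1) = -0.691 < 0.
Newton iteration, ψ⁰ = 0.38:
  ψ = 0.380: g = 0.0407, g' = -0.939 → ψ = 0.423
  ψ = 0.423: g = 0.0004, g' = -0.921 → ψ = 0.424
Converged at ψ = 0.424.

ψ = 0.424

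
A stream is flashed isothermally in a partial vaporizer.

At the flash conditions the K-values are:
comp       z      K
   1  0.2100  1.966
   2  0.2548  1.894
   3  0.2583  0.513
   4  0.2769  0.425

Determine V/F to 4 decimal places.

V/F = 0.2939

Material balance + equilibrium reduce to Σ zᵢ(Kᵢ−1)/(1+V/F(Kᵢ−1)) = 0.
Check two-phase: ΣzᵢKᵢ = 1.1456 > 1 and Σzᵢ/Kᵢ = 1.3964 > 1, so g(0) = 0.1456 > 0 and g(1) = -0.3964 < 0.
Newton iteration, V/F⁰ = 0.45:
  V/F = 0.4500: g = -0.07206, g' = -0.4659 → V/F = 0.2953
  V/F = 0.2953: g = -0.00066, g' = -0.4625 → V/F = 0.2939
Converged at V/F = 0.2939.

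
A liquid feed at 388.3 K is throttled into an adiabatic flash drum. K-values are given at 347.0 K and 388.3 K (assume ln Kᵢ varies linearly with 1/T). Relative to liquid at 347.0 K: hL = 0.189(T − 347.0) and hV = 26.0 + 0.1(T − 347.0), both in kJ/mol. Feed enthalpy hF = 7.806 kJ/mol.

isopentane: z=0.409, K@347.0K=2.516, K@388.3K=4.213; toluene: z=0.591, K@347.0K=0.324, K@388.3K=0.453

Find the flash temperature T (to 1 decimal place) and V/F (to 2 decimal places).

Adiabatic flash: solve Rachford–Rice at each trial T, then check hF = ψ·hV(T) + (1−ψ)·hL(T).
  T = 347.0 K: K = (2.516, 0.324), RR gives ψ = 0.215, H_out = 5.595 kJ/mol
  T = 388.3 K: K = (4.213, 0.453), RR gives ψ = 0.564, H_out = 20.392 kJ/mol
  T = 367.6 K: K = (3.301, 0.387), RR gives ψ = 0.410, H_out = 13.800 kJ/mol
  T = 357.3 K: K = (2.893, 0.355), RR gives ψ = 0.322, H_out = 10.018 kJ/mol
  T = 352.1 K: K = (2.699, 0.339), RR gives ψ = 0.271, H_out = 7.888 kJ/mol
  T = 349.6 K: K = (2.608, 0.332), RR gives ψ = 0.245, H_out = 6.792 kJ/mol
  T = 350.9 K: K = (2.655, 0.336), RR gives ψ = 0.258, H_out = 7.368 kJ/mol
Linear interpolation between T = 350.9 (H_out = 7.368) and T = 352.1 (H_out = 7.888) on hF = 7.806 gives T ≈ 351.9 K, at which ψ = 0.27.

T = 351.9 K, V/F = 0.27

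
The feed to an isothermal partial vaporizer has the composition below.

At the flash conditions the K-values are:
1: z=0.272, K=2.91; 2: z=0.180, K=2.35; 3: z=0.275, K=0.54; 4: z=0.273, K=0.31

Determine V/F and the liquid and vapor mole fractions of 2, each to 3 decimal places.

Material balance + equilibrium reduce to Σ zᵢ(Kᵢ−1)/(1+V/F(Kᵢ−1)) = 0.
Check two-phase: ΣzᵢKᵢ = 1.448 > 1 and Σzᵢ/Kᵢ = 1.560 > 1, so g(0) = 0.448 > 0 and g(1) = -0.560 < 0.
Iterate (Newton) starting at V/F = 0.62:
  V/F = 0.620: g = -0.1360, g' = -0.816 → V/F = 0.453
  V/F = 0.453: g = -0.0047, g' = -0.779 → V/F = 0.447
Converged at V/F = 0.447.
Compositions from xᵢ = zᵢ/(1+V/F(Kᵢ−1)), yᵢ = Kᵢxᵢ:
  1: x = 0.147, y = 0.427
  2: x = 0.112, y = 0.264
  3: x = 0.346, y = 0.187
  4: x = 0.395, y = 0.122

V/F = 0.447, x_2 = 0.112, y_2 = 0.264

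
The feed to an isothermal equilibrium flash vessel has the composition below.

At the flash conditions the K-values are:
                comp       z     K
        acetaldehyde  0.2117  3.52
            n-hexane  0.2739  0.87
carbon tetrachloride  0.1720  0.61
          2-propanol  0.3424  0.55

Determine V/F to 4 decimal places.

Newton iteration, V/F⁰ = 0.5:
  V/F = 0.5000: g = -0.08417, g' = -0.4243 → V/F = 0.3016
  V/F = 0.3016: g = 0.01173, g' = -0.5654 → V/F = 0.3224
  V/F = 0.3224: g = 0.00023, g' = -0.5434 → V/F = 0.3228
Converged at V/F = 0.3228.

V/F = 0.3228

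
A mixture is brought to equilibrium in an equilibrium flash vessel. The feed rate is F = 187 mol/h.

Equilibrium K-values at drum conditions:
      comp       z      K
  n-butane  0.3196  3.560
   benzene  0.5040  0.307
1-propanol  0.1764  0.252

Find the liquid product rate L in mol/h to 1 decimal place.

Newton–Raphson from ψ = 0.59:
  ψ = 0.5900: g = -0.50112, g' = -1.3412 → ψ = 0.2164
  ψ = 0.2164: g = -0.04179, g' = -1.3429 → ψ = 0.1853
  ψ = 0.1853: g = 0.00108, g' = -1.4153 → ψ = 0.1860
Converged at ψ = 0.1860.
Then V = ψ·F = 0.1860·187 = 34.8 mol/h and L = F − V = 152.2 mol/h.

L = 152.2 mol/h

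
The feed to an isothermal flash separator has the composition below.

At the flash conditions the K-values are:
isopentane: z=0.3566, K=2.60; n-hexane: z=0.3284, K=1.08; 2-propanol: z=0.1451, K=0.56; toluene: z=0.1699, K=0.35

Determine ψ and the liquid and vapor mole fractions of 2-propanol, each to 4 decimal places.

Let ψ = V/F and solve Σ zᵢ(Kᵢ−1)/(1+ψ(Kᵢ−1)) = 0.
g(0) = ΣzᵢKᵢ − 1 = 0.4226 and g(1) = 1 − Σzᵢ/Kᵢ = -0.1858, so a root lies in (0, 1).
Newton iteration, ψ⁰ = 0.43:
  ψ = 0.4300: g = 0.13139, g' = -0.5034 → ψ = 0.6910
  ψ = 0.6910: g = 0.00364, g' = -0.5024 → ψ = 0.6983
Converged at ψ = 0.6983.
Compositions from xᵢ = zᵢ/(1+ψ(Kᵢ−1)), yᵢ = Kᵢxᵢ:
  isopentane: x = 0.1684, y = 0.4379
  n-hexane: x = 0.3110, y = 0.3359
  2-propanol: x = 0.2094, y = 0.1173
  toluene: x = 0.3111, y = 0.1089

ψ = 0.6983, x_2-propanol = 0.2094, y_2-propanol = 0.1173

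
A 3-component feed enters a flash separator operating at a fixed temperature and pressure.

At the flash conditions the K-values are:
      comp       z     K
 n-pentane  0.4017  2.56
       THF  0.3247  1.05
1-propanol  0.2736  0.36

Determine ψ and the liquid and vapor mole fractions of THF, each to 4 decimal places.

ψ = 0.6966, x_THF = 0.3138, y_THF = 0.3295

Rachford–Rice: g(ψ) = Σ zᵢ(Kᵢ−1)/(1+ψ(Kᵢ−1)) = 0.
g(0) = ΣzᵢKᵢ − 1 = 0.4678 and g(1) = 1 − Σzᵢ/Kᵢ = -0.2262, so a root lies in (0, 1).
Iterate (Newton) starting at ψ = 0.5:
  ψ = 0.5000: g = 0.11038, g' = -0.5517 → ψ = 0.7001
  ψ = 0.7001: g = -0.00204, g' = -0.5920 → ψ = 0.6966
Converged at ψ = 0.6966.
Compositions from xᵢ = zᵢ/(1+ψ(Kᵢ−1)), yᵢ = Kᵢxᵢ:
  n-pentane: x = 0.1925, y = 0.4928
  THF: x = 0.3138, y = 0.3295
  1-propanol: x = 0.4937, y = 0.1777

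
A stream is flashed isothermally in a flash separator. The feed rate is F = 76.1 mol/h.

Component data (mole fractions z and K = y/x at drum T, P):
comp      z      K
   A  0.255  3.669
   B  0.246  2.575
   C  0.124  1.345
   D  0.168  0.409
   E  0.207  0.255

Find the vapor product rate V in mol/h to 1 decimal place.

V = 50.6 mol/h

Material balance + equilibrium reduce to Σ zᵢ(Kᵢ−1)/(1+β(Kᵢ−1)) = 0.
g(0) = ΣzᵢKᵢ − 1 = 0.857 and g(1) = 1 − Σzᵢ/Kᵢ = -0.480, so a root lies in (0, 1).
Iterate (Newton) starting at β = 0.36:
  β = 0.360: g = 0.2955, g' = -1.042 → β = 0.644
  β = 0.644: g = 0.0213, g' = -0.983 → β = 0.665
Converged at β = 0.665.
Then V = β·F = 0.6651·76.1 = 50.6 mol/h and L = F − V = 25.5 mol/h.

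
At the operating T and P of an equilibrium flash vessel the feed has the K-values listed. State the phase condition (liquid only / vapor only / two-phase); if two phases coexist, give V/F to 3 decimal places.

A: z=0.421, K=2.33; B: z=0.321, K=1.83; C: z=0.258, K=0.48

vapor only

ΣzᵢKᵢ = 1.692; Σzᵢ/Kᵢ = 0.894.
Since Σzᵢ/Kᵢ < 1 the mixture is above its dew point — single vapor phase.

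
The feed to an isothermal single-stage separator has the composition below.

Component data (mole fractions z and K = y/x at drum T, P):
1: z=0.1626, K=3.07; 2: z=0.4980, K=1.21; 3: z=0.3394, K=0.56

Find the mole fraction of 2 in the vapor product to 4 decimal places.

y_2 = 0.5208

Rachford–Rice: g(V/F) = Σ zᵢ(Kᵢ−1)/(1+V/F(Kᵢ−1)) = 0.
g(0) = ΣzᵢKᵢ − 1 = 0.2918 and g(1) = 1 − Σzᵢ/Kᵢ = -0.0706, so a root lies in (0, 1).
Newton iteration, V/F⁰ = 0.5:
  V/F = 0.5000: g = 0.06858, g' = -0.2942 → V/F = 0.7331
  V/F = 0.7331: g = 0.00388, g' = -0.2696 → V/F = 0.7475
Converged at V/F = 0.7475.
Compositions from xᵢ = zᵢ/(1+V/F(Kᵢ−1)), yᵢ = Kᵢxᵢ:
  1: x = 0.0638, y = 0.1960
  2: x = 0.4304, y = 0.5208
  3: x = 0.5057, y = 0.2832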